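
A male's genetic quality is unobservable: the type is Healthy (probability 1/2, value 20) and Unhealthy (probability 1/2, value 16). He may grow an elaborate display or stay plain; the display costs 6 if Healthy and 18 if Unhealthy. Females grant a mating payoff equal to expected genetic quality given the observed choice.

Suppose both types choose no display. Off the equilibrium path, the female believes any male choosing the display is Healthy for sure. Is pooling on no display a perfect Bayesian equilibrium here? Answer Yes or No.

Yes

On path, the female holds the prior and pays 1/2·20 + 1/2·16 = 18. Off path (the display), believing Healthy, it pays 20.
Healthy: no display nets 18; the display nets 20 − 6 = 14. Healthy stays.
Unhealthy: no display nets 18; the display nets 20 − 18 = 2. Unhealthy stays.
No type deviates, so pooling is sustained.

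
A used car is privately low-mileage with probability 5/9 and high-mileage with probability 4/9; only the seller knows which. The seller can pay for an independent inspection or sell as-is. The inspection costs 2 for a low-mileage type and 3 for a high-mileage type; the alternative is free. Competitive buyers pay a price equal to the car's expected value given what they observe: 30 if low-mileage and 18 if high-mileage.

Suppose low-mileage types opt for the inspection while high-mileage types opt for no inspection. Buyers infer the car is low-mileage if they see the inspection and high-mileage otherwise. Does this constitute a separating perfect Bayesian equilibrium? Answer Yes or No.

Under these beliefs, the inspection earns price 30 and no inspection earns price 18.
low-mileage: the inspection nets 30 − 2 = 28; no inspection nets 18. low-mileage prefers the inspection.
high-mileage: the inspection nets 30 − 3 = 27; no inspection nets 18. high-mileage would deviate to the inspection.
high-mileage has a profitable deviation, so the profile is not an equilibrium.

No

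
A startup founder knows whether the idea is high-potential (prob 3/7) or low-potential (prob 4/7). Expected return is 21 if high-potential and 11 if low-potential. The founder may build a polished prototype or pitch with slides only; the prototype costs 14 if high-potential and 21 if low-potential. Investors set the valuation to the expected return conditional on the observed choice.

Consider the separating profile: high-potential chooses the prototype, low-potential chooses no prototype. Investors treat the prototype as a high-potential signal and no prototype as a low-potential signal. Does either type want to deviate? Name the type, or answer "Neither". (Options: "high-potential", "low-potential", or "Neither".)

The prototype pays 21; no prototype pays 11.
high-potential: assigned the prototype, nets 21 − 14 = 7; deviating to no prototype nets 11.
low-potential: assigned no prototype, nets 11; deviating to the prototype nets 21 − 21 = 0.
The high-potential type gains 4 by deviating.

high-potential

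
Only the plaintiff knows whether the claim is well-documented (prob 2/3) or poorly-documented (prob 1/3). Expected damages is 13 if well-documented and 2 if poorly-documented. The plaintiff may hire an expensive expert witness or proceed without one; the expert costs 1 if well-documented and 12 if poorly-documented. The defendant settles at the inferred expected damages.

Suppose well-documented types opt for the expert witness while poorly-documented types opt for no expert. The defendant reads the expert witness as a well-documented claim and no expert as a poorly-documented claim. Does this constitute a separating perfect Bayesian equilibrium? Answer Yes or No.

Yes

Under these beliefs, the expert witness earns settlement 13 and no expert earns settlement 2.
well-documented: the expert witness nets 13 − 1 = 12; no expert nets 2. well-documented prefers the expert witness.
poorly-documented: the expert witness nets 13 − 12 = 1; no expert nets 2. poorly-documented prefers no expert.
Neither type deviates, so the separating profile is an equilibrium.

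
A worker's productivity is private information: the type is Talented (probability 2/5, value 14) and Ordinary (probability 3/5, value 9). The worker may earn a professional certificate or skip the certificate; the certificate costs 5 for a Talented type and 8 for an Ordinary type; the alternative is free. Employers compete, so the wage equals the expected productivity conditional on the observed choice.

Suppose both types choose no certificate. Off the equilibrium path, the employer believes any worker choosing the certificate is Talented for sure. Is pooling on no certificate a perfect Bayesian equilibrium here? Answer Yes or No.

Yes

On path, the employer holds the prior and pays 2/5·14 + 3/5·9 = 11. Off path (the certificate), believing Talented, it pays 14.
Talented: no certificate nets 11; the certificate nets 14 − 5 = 9. Talented stays.
Ordinary: no certificate nets 11; the certificate nets 14 − 8 = 6. Ordinary stays.
No type deviates, so pooling is sustained.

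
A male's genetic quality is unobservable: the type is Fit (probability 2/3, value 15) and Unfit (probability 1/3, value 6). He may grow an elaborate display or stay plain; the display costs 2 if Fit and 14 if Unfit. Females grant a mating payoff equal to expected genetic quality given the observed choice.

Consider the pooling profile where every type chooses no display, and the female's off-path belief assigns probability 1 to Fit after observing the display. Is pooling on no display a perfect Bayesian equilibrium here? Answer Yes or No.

No

On path, the female holds the prior and pays 2/3·15 + 1/3·6 = 12. Off path (the display), believing Fit, it pays 15.
Fit: no display nets 12; the display nets 15 − 2 = 13. Fit would deviate.
Unfit: no display nets 12; the display nets 15 − 14 = 1. Unfit stays.
A type deviates, so pooling fails.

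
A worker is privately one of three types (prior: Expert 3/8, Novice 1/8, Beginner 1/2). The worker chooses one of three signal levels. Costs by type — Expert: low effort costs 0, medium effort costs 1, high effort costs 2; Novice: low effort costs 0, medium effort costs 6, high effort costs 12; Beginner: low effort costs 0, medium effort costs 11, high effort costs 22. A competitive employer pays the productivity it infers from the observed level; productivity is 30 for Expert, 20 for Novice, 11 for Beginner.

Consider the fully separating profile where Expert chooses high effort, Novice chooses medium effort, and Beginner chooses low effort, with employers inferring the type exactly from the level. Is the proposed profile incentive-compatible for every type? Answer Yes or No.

No

Separating wages: high effort → 30, medium effort → 20, low effort → 11.
Expert (assigned high effort): low effort: 11 − 0 = 11; medium effort: 20 − 1 = 19; high effort: 30 − 2 = 28. Expert stays.
Novice (assigned medium effort): low effort: 11 − 0 = 11; medium effort: 20 − 6 = 14; high effort: 30 − 12 = 18. Novice prefers high effort.
Beginner (assigned low effort): low effort: 11 − 0 = 11; medium effort: 20 − 11 = 9; high effort: 30 − 22 = 8. Beginner stays.
At least one type deviates; the separating profile fails.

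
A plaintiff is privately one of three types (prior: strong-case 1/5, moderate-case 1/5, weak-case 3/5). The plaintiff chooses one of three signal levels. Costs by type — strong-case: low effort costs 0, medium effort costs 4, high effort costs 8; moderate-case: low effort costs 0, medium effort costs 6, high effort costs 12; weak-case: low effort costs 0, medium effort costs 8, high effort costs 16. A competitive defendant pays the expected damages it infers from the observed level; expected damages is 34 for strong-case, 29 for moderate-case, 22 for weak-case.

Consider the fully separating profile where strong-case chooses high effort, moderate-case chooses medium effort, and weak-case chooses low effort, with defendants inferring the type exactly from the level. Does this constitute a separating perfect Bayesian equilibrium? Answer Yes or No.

Separating settlements: high effort → 34, medium effort → 29, low effort → 22.
strong-case (assigned high effort): low effort: 22 − 0 = 22; medium effort: 29 − 4 = 25; high effort: 34 − 8 = 26. strong-case stays.
moderate-case (assigned medium effort): low effort: 22 − 0 = 22; medium effort: 29 − 6 = 23; high effort: 34 − 12 = 22. moderate-case stays.
weak-case (assigned low effort): low effort: 22 − 0 = 22; medium effort: 29 − 8 = 21; high effort: 34 − 16 = 18. weak-case stays.
Every type prefers its assigned level; separation holds.

Yes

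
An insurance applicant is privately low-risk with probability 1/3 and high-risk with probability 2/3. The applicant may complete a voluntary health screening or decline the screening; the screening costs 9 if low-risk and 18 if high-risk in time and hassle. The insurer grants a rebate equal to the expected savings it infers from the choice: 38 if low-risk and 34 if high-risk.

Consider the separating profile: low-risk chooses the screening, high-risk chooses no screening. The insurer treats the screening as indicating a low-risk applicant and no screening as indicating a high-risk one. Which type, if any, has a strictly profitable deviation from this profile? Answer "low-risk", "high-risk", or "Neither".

The screening pays 38; no screening pays 34.
low-risk: assigned the screening, nets 38 − 9 = 29; deviating to no screening nets 34.
high-risk: assigned no screening, nets 34; deviating to the screening nets 38 − 18 = 20.
The low-risk type gains 5 by deviating.

low-risk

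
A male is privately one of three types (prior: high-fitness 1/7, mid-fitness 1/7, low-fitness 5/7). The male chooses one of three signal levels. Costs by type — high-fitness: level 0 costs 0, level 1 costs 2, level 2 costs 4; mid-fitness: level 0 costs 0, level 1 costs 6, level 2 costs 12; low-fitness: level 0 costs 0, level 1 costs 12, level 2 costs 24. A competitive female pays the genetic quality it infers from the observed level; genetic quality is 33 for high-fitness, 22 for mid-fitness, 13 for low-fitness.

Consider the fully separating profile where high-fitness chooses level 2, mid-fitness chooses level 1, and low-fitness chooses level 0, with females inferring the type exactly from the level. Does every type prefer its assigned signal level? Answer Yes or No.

Separating mating payoffs: level 2 → 33, level 1 → 22, level 0 → 13.
high-fitness (assigned level 2): level 0: 13 − 0 = 13; level 1: 22 − 2 = 20; level 2: 33 − 4 = 29. high-fitness stays.
mid-fitness (assigned level 1): level 0: 13 − 0 = 13; level 1: 22 − 6 = 16; level 2: 33 − 12 = 21. mid-fitness prefers level 2.
low-fitness (assigned level 0): level 0: 13 − 0 = 13; level 1: 22 − 12 = 10; level 2: 33 − 24 = 9. low-fitness stays.
At least one type deviates; the separating profile fails.

No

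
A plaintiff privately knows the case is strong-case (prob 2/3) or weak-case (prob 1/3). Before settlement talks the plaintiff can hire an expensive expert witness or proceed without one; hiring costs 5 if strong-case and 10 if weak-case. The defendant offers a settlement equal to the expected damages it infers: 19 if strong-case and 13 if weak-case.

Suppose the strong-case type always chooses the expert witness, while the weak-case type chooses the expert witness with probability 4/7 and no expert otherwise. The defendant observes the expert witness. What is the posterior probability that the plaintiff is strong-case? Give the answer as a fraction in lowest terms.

P(the expert witness) = (2/3)·1 + (1/3)·(4/7) = 6/7.
By Bayes' rule, P(strong-case | the expert witness) = (2/3) / (6/7) = 7/9.

7/9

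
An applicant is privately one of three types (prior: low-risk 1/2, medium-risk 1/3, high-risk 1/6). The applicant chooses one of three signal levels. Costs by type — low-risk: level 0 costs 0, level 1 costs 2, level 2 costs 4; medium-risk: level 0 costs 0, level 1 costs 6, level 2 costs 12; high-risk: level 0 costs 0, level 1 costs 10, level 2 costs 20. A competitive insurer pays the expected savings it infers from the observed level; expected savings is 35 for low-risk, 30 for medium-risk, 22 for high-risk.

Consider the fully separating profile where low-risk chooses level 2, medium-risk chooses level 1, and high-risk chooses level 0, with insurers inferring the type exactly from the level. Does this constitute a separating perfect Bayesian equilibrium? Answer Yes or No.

Yes

Separating rebates: level 2 → 35, level 1 → 30, level 0 → 22.
low-risk (assigned level 2): level 0: 22 − 0 = 22; level 1: 30 − 2 = 28; level 2: 35 − 4 = 31. low-risk stays.
medium-risk (assigned level 1): level 0: 22 − 0 = 22; level 1: 30 − 6 = 24; level 2: 35 − 12 = 23. medium-risk stays.
high-risk (assigned level 0): level 0: 22 − 0 = 22; level 1: 30 − 10 = 20; level 2: 35 − 20 = 15. high-risk stays.
Every type prefers its assigned level; separation holds.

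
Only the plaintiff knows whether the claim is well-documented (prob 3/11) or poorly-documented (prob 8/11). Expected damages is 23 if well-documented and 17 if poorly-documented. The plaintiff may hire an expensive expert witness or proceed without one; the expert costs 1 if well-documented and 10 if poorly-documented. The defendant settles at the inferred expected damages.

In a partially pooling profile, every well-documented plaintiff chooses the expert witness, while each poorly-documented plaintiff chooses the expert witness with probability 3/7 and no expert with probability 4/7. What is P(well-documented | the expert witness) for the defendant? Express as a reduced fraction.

7/15

P(the expert witness) = (3/11)·1 + (8/11)·(3/7) = 45/77.
By Bayes' rule, P(well-documented | the expert witness) = (3/11) / (45/77) = 7/15.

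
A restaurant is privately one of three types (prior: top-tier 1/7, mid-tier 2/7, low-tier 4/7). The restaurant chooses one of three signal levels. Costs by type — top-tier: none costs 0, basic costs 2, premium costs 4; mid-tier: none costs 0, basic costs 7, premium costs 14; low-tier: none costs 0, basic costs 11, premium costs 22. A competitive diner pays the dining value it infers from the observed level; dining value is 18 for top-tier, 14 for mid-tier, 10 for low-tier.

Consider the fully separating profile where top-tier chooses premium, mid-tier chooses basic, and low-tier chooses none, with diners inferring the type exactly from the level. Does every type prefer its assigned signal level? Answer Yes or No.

No

Separating price premiums: premium → 18, basic → 14, none → 10.
top-tier (assigned premium): none: 10 − 0 = 10; basic: 14 − 2 = 12; premium: 18 − 4 = 14. top-tier stays.
mid-tier (assigned basic): none: 10 − 0 = 10; basic: 14 − 7 = 7; premium: 18 − 14 = 4. mid-tier prefers none.
low-tier (assigned none): none: 10 − 0 = 10; basic: 14 − 11 = 3; premium: 18 − 22 = -4. low-tier stays.
At least one type deviates; the separating profile fails.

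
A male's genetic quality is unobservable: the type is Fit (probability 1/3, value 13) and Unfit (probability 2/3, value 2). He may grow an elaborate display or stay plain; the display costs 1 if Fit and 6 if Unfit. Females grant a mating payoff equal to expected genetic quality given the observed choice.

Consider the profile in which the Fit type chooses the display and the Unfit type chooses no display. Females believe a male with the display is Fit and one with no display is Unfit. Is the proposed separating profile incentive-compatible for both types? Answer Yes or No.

No

Under these beliefs, the display earns mating payoff 13 and no display earns mating payoff 2.
Fit: the display nets 13 − 1 = 12; no display nets 2. Fit prefers the display.
Unfit: the display nets 13 − 6 = 7; no display nets 2. Unfit would deviate to the display.
Unfit has a profitable deviation, so the profile is not an equilibrium.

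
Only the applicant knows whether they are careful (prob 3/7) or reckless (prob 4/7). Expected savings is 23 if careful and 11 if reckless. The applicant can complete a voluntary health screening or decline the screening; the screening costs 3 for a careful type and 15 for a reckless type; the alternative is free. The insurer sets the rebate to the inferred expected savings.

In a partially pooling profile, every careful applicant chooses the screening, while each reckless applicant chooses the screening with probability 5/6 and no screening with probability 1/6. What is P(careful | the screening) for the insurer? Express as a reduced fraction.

9/19

P(the screening) = (3/7)·1 + (4/7)·(5/6) = 19/21.
By Bayes' rule, P(careful | the screening) = (3/7) / (19/21) = 9/19.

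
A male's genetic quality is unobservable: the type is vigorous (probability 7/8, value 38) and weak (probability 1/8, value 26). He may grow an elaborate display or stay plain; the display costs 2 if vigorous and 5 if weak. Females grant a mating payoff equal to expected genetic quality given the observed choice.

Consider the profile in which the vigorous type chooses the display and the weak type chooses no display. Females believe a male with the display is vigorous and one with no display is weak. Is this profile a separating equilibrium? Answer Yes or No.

Under these beliefs, the display earns mating payoff 38 and no display earns mating payoff 26.
vigorous: the display nets 38 − 2 = 36; no display nets 26. vigorous prefers the display.
weak: the display nets 38 − 5 = 33; no display nets 26. weak would deviate to the display.
weak has a profitable deviation, so the profile is not an equilibrium.

No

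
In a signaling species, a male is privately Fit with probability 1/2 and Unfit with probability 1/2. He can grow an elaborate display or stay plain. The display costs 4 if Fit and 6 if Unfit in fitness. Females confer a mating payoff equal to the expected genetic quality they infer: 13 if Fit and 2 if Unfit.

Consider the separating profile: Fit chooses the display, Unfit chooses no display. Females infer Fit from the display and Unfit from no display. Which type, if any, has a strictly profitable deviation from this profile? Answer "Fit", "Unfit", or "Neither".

Unfit

The display pays 13; no display pays 2.
Fit: assigned the display, nets 13 − 4 = 9; deviating to no display nets 2.
Unfit: assigned no display, nets 2; deviating to the display nets 13 − 6 = 7.
The Unfit type gains 5 by deviating.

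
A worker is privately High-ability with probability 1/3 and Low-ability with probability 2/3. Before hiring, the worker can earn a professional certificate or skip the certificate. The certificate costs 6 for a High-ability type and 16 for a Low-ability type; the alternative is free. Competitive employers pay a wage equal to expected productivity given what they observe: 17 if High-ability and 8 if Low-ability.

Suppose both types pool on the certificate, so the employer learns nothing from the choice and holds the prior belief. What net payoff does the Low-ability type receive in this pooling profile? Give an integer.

Pooled wage = 1/3·17 + 2/3·8 = 11.
Low-ability pays cost 16 for the certificate, so net payoff = 11 − 16 = -5.

-5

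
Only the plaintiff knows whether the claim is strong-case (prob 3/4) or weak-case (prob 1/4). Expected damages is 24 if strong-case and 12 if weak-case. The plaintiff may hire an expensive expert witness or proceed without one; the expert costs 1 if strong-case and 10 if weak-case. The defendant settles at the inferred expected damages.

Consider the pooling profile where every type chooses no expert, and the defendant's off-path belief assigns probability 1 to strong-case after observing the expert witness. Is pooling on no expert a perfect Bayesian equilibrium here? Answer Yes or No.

No

On path, the defendant holds the prior and pays 3/4·24 + 1/4·12 = 21. Off path (the expert witness), believing strong-case, it pays 24.
strong-case: no expert nets 21; the expert witness nets 24 − 1 = 23. strong-case would deviate.
weak-case: no expert nets 21; the expert witness nets 24 − 10 = 14. weak-case stays.
A type deviates, so pooling fails.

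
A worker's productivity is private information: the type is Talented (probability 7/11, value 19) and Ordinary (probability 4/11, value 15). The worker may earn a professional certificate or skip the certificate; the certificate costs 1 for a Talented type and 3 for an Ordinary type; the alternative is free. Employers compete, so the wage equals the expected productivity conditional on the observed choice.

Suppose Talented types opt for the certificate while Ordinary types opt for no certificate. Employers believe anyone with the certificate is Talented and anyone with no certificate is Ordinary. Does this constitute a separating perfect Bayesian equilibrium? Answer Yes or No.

No

Under these beliefs, the certificate earns wage 19 and no certificate earns wage 15.
Talented: the certificate nets 19 − 1 = 18; no certificate nets 15. Talented prefers the certificate.
Ordinary: the certificate nets 19 − 3 = 16; no certificate nets 15. Ordinary would deviate to the certificate.
Ordinary has a profitable deviation, so the profile is not an equilibrium.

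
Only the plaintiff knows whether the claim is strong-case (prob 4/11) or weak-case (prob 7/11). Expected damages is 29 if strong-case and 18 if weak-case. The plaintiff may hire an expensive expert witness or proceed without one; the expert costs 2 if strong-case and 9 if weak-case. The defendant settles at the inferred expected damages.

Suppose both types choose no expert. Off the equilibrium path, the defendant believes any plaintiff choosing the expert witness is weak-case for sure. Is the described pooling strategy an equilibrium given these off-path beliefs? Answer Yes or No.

Yes

On path, the defendant holds the prior and pays 4/11·29 + 7/11·18 = 22. Off path (the expert witness), believing weak-case, it pays 18.
strong-case: no expert nets 22; the expert witness nets 18 − 2 = 16. strong-case stays.
weak-case: no expert nets 22; the expert witness nets 18 − 9 = 9. weak-case stays.
No type deviates, so pooling is sustained.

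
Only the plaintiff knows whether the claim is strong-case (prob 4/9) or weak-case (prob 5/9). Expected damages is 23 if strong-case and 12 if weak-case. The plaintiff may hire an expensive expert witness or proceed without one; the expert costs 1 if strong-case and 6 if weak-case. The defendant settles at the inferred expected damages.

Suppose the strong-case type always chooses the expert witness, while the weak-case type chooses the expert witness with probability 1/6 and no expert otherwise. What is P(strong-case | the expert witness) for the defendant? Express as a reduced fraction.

P(the expert witness) = (4/9)·1 + (5/9)·(1/6) = 29/54.
By Bayes' rule, P(strong-case | the expert witness) = (4/9) / (29/54) = 24/29.

24/29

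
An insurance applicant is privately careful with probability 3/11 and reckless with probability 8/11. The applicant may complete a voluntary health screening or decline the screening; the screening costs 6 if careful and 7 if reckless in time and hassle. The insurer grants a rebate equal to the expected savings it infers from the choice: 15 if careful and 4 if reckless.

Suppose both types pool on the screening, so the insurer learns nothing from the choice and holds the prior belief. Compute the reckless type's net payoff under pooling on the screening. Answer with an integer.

0

Pooled rebate = 3/11·15 + 8/11·4 = 7.
reckless pays cost 7 for the screening, so net payoff = 7 − 7 = 0.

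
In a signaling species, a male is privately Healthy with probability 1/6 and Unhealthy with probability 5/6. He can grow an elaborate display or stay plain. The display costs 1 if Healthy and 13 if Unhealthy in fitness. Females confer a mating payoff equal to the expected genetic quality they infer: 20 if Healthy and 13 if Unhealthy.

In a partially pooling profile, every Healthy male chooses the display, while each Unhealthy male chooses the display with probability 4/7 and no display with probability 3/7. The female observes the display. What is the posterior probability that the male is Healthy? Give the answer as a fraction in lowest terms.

7/27

P(the display) = (1/6)·1 + (5/6)·(4/7) = 9/14.
By Bayes' rule, P(Healthy | the display) = (1/6) / (9/14) = 7/27.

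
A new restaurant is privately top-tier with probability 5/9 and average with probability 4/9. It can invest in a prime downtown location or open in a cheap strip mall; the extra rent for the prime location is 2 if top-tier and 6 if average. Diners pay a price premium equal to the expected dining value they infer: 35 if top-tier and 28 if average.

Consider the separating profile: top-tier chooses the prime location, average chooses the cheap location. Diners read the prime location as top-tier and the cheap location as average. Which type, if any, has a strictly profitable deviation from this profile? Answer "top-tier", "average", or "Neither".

The prime location pays 35; the cheap location pays 28.
top-tier: assigned the prime location, nets 35 − 2 = 33; deviating to the cheap location nets 28.
average: assigned the cheap location, nets 28; deviating to the prime location nets 35 − 6 = 29.
The average type gains 1 by deviating.

average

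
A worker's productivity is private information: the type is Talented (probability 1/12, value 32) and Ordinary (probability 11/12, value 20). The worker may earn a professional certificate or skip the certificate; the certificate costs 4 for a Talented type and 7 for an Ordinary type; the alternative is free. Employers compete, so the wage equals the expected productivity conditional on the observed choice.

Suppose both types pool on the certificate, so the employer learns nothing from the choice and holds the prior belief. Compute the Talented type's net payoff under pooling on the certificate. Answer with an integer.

17

Pooled wage = 1/12·32 + 11/12·20 = 21.
Talented pays cost 4 for the certificate, so net payoff = 21 − 4 = 17.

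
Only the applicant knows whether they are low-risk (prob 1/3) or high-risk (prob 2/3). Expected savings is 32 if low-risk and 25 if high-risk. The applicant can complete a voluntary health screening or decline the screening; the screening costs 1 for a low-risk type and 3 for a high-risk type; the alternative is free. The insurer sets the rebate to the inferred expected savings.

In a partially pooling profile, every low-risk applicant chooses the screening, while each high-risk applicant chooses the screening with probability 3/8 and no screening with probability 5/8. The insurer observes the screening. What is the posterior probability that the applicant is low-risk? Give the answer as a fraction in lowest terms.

4/7

P(the screening) = (1/3)·1 + (2/3)·(3/8) = 7/12.
By Bayes' rule, P(low-risk | the screening) = (1/3) / (7/12) = 4/7.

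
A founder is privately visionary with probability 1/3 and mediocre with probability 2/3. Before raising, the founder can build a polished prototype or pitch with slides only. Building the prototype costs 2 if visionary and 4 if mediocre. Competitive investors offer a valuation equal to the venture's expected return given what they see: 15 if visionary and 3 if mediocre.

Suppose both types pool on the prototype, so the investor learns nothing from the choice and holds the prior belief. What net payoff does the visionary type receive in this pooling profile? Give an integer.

5

Pooled valuation = 1/3·15 + 2/3·3 = 7.
visionary pays cost 2 for the prototype, so net payoff = 7 − 2 = 5.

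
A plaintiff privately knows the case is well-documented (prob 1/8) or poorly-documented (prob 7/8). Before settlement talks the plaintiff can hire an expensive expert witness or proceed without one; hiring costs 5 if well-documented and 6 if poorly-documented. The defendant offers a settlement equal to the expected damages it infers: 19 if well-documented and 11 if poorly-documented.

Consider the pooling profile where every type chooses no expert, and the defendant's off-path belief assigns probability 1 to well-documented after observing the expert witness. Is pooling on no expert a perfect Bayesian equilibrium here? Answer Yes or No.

On path, the defendant holds the prior and pays 1/8·19 + 7/8·11 = 12. Off path (the expert witness), believing well-documented, it pays 19.
well-documented: no expert nets 12; the expert witness nets 19 − 5 = 14. well-documented would deviate.
poorly-documented: no expert nets 12; the expert witness nets 19 − 6 = 13. poorly-documented would deviate.
A type deviates, so pooling fails.

No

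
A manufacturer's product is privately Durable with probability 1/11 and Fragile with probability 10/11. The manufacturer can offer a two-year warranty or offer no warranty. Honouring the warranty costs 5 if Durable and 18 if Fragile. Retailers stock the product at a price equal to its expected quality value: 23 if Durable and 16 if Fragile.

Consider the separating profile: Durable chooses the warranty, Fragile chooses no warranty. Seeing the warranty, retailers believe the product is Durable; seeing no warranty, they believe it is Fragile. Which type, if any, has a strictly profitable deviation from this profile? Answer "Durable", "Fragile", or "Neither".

Neither

The warranty pays 23; no warranty pays 16.
Durable: assigned the warranty, nets 23 − 5 = 18; deviating to no warranty nets 16.
Fragile: assigned no warranty, nets 16; deviating to the warranty nets 23 − 18 = 5.
Both types strictly prefer their assigned action; no profitable deviation.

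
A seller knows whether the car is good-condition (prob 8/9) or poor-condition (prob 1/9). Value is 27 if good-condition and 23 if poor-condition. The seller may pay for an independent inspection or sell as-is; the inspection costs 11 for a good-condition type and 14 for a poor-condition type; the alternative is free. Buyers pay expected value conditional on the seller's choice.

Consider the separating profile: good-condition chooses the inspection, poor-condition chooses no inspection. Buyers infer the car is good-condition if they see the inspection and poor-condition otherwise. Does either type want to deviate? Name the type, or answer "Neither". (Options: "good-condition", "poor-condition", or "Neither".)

good-condition

The inspection pays 27; no inspection pays 23.
good-condition: assigned the inspection, nets 27 − 11 = 16; deviating to no inspection nets 23.
poor-condition: assigned no inspection, nets 23; deviating to the inspection nets 27 − 14 = 13.
The good-condition type gains 7 by deviating.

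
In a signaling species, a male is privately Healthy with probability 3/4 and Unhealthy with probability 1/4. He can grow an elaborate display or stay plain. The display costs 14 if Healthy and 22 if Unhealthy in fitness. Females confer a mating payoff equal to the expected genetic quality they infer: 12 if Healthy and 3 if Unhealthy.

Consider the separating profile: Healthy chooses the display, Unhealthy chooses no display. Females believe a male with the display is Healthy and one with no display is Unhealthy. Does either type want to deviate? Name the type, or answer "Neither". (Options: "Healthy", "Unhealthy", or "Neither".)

Healthy

The display pays 12; no display pays 3.
Healthy: assigned the display, nets 12 − 14 = -2; deviating to no display nets 3.
Unhealthy: assigned no display, nets 3; deviating to the display nets 12 − 22 = -10.
The Healthy type gains 5 by deviating.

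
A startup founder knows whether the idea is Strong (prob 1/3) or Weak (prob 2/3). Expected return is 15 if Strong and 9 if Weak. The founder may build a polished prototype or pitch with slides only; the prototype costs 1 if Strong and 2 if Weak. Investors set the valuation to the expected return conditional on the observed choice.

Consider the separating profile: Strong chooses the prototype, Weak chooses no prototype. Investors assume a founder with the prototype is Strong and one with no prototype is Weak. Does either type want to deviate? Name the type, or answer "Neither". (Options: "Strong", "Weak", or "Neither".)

The prototype pays 15; no prototype pays 9.
Strong: assigned the prototype, nets 15 − 1 = 14; deviating to no prototype nets 9.
Weak: assigned no prototype, nets 9; deviating to the prototype nets 15 − 2 = 13.
The Weak type gains 4 by deviating.

Weak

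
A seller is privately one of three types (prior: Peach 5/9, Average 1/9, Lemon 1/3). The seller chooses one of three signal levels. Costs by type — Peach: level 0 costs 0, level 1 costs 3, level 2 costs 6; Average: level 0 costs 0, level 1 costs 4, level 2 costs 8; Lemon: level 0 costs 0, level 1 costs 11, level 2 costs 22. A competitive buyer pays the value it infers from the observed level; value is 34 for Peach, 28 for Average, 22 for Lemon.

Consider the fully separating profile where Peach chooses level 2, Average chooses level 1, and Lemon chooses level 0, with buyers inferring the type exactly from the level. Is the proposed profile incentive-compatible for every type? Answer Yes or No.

Separating prices: level 2 → 34, level 1 → 28, level 0 → 22.
Peach (assigned level 2): level 0: 22 − 0 = 22; level 1: 28 − 3 = 25; level 2: 34 − 6 = 28. Peach stays.
Average (assigned level 1): level 0: 22 − 0 = 22; level 1: 28 − 4 = 24; level 2: 34 − 8 = 26. Average prefers level 2.
Lemon (assigned level 0): level 0: 22 − 0 = 22; level 1: 28 − 11 = 17; level 2: 34 − 22 = 12. Lemon stays.
At least one type deviates; the separating profile fails.

No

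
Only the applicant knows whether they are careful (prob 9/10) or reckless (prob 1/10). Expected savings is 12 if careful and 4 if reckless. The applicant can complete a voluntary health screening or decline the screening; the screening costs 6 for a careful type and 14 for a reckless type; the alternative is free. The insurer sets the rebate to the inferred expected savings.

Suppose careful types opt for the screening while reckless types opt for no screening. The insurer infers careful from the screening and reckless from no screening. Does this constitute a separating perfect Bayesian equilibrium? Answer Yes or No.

Yes

Under these beliefs, the screening earns rebate 12 and no screening earns rebate 4.
careful: the screening nets 12 − 6 = 6; no screening nets 4. careful prefers the screening.
reckless: the screening nets 12 − 14 = -2; no screening nets 4. reckless prefers no screening.
Neither type deviates, so the separating profile is an equilibrium.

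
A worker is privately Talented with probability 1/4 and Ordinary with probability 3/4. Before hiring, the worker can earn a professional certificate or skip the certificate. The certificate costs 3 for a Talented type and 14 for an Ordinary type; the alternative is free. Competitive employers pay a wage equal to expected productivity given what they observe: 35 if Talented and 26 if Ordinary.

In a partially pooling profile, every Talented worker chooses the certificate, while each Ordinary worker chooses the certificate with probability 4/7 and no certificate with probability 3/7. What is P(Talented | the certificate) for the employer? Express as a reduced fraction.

7/19

P(the certificate) = (1/4)·1 + (3/4)·(4/7) = 19/28.
By Bayes' rule, P(Talented | the certificate) = (1/4) / (19/28) = 7/19.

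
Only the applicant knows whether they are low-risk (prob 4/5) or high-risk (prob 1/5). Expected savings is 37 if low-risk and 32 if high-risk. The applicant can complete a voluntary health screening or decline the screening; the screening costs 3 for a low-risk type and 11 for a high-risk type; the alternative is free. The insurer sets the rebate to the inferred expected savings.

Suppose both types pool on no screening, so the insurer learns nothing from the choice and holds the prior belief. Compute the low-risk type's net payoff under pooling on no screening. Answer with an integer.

Pooled rebate = 4/5·37 + 1/5·32 = 36.
low-risk pays no cost for no screening, so net payoff = 36.

36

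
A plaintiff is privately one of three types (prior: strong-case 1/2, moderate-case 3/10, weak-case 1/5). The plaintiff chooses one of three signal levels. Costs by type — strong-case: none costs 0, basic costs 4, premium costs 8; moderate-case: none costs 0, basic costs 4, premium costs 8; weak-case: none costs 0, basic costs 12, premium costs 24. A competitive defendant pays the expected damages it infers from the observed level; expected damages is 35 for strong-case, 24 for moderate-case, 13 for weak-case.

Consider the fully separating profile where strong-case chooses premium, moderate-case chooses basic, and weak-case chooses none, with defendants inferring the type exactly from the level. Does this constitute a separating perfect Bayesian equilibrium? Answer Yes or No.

Separating settlements: premium → 35, basic → 24, none → 13.
strong-case (assigned premium): none: 13 − 0 = 13; basic: 24 − 4 = 20; premium: 35 − 8 = 27. strong-case stays.
moderate-case (assigned basic): none: 13 − 0 = 13; basic: 24 − 4 = 20; premium: 35 − 8 = 27. moderate-case prefers premium.
weak-case (assigned none): none: 13 − 0 = 13; basic: 24 − 12 = 12; premium: 35 − 24 = 11. weak-case stays.
At least one type deviates; the separating profile fails.

No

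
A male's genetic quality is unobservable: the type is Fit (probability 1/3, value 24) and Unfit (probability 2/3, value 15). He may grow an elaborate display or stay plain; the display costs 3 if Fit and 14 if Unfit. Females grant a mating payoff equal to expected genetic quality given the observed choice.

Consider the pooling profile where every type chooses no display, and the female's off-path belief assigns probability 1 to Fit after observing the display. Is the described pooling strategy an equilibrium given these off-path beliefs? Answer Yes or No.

On path, the female holds the prior and pays 1/3·24 + 2/3·15 = 18. Off path (the display), believing Fit, it pays 24.
Fit: no display nets 18; the display nets 24 − 3 = 21. Fit would deviate.
Unfit: no display nets 18; the display nets 24 − 14 = 10. Unfit stays.
A type deviates, so pooling fails.

No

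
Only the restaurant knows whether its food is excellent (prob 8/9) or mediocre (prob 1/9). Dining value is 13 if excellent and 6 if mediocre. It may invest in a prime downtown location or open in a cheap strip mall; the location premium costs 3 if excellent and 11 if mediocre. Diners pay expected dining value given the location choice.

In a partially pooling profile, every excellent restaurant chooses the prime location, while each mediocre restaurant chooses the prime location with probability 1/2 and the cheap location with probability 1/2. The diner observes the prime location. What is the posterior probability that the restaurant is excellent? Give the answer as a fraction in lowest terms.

P(the prime location) = (8/9)·1 + (1/9)·(1/2) = 17/18.
By Bayes' rule, P(excellent | the prime location) = (8/9) / (17/18) = 16/17.

16/17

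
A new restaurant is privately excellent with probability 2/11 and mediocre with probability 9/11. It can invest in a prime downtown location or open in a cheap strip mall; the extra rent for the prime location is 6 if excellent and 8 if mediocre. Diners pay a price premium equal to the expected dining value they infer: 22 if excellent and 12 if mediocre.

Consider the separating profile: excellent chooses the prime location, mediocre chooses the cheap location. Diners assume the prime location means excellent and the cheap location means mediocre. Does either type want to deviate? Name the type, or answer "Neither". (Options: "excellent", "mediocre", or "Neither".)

The prime location pays 22; the cheap location pays 12.
excellent: assigned the prime location, nets 22 − 6 = 16; deviating to the cheap location nets 12.
mediocre: assigned the cheap location, nets 12; deviating to the prime location nets 22 − 8 = 14.
The mediocre type gains 2 by deviating.

mediocre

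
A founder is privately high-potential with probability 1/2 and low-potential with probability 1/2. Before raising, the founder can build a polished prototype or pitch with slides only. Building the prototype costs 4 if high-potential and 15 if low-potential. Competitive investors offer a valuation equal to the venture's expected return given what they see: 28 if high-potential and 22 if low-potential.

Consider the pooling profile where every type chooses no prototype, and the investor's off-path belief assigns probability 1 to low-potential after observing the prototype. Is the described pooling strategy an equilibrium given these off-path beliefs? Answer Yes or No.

Yes

On path, the investor holds the prior and pays 1/2·28 + 1/2·22 = 25. Off path (the prototype), believing low-potential, it pays 22.
high-potential: no prototype nets 25; the prototype nets 22 − 4 = 18. high-potential stays.
low-potential: no prototype nets 25; the prototype nets 22 − 15 = 7. low-potential stays.
No type deviates, so pooling is sustained.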